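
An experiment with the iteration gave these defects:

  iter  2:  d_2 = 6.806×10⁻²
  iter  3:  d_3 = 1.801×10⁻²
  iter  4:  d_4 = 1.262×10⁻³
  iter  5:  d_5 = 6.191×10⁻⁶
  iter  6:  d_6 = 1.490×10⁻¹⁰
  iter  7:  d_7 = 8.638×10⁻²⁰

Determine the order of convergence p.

2

Consecutive ratios: d_7/d_6 = 8.638×10⁻²⁰/1.490×10⁻¹⁰ = 5.79732e-10, d_6/d_5 = 1.490×10⁻¹⁰/6.191×10⁻⁶ = 2.40672e-05.
p ≈ ln(5.79732e-10)/ln(2.40672e-05) = -21.2685/-10.6347 ≈ 2.00.
So the convergence is quadratic (order 2).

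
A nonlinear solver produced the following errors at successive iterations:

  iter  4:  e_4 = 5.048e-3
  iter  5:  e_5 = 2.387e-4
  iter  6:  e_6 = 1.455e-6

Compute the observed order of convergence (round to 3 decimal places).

1.671

p ≈ ln(e_6/e_5) / ln(e_5/e_4)
  = ln(1.455e-6/2.387e-4) / ln(2.387e-4/5.048e-3)
  = ln(0.00609552) / ln(0.0472861)
  = -5.100201 / -3.051539 ≈ 1.671354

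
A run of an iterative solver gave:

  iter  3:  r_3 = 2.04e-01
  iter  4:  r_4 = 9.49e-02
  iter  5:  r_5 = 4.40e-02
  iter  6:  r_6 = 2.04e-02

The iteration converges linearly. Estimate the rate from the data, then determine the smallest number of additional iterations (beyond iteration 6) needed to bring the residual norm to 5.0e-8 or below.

17

Rate ρ ≈ r_6/r_5 = 2.04e-02/4.40e-02 = 0.4636.
After j more steps, r_{6+j} ≈ 2.04e-02·ρ^j; need ρ^j ≤ 5.0e-8/2.04e-02 = 2.45098e-06.
j ≥ ln(2.45098e-06)/ln(0.4636) = -12.9190/-0.76873 = 16.806.
So 17 more iterations are needed.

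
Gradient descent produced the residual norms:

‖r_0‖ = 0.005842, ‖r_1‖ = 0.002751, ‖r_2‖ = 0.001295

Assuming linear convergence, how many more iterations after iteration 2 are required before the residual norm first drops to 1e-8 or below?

Rate ρ ≈ ‖r_2‖/‖r_1‖ = 0.001295/0.002751 = 0.4707.
After j more steps, ‖r_{2+j}‖ ≈ 0.001295·ρ^j; need ρ^j ≤ 1e-8/0.001295 = 7.72201e-06.
j ≥ ln(7.72201e-06)/ln(0.4707) = -11.7714/-0.75353 = 15.622.
So 16 more iterations are needed.

16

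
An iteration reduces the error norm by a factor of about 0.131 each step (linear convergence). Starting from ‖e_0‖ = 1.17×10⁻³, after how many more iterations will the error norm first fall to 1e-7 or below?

5

After k steps, ‖e_k‖ ≈ 1.17×10⁻³·0.131^k.
Need 0.131^k ≤ 1e-7/1.17×10⁻³ = 8.54701e-05.
k ≥ ln(8.54701e-05)/ln(0.131) = -9.3673/-2.03256 = 4.609.
Smallest integer k = 5.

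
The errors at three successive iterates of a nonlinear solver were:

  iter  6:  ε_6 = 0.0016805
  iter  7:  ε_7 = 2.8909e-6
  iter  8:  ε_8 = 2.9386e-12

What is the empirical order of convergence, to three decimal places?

p ≈ ln(ε_8/ε_7) / ln(ε_7/ε_6)
  = ln(2.9386e-12/2.8909e-6) / ln(2.8909e-6/0.0016805)
  = ln(1.0165e-06) / ln(0.00172026)
  = -13.799145 / -6.365280 ≈ 2.167877

2.168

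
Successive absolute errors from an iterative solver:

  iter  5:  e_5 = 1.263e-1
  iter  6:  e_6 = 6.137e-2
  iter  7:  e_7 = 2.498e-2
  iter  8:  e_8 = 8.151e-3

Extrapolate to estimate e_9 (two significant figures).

2.0e-3

First estimate the order: p ≈ ln(e_8/e_7) / ln(e_7/e_6) = ln(8.151e-3/2.498e-2)/ln(2.498e-2/6.137e-2) = ln(0.326301)/ln(0.407039) ≈ 1.2460.
Then e_9 ≈ e_8·(e_8/e_7)^p = 8.151e-3·(0.326301)^1.2460 = 8.151e-3·0.247724 ≈ 0.002019.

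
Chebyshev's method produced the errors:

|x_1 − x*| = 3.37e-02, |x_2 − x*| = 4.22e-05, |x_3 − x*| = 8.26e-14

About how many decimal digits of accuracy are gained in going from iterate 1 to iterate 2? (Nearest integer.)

Digits gained ≈ log₁₀(|x_1 − x*|/|x_2 − x*|) = log₁₀(3.37e-02/4.22e-05) = log₁₀(798.578) ≈ 2.902.

3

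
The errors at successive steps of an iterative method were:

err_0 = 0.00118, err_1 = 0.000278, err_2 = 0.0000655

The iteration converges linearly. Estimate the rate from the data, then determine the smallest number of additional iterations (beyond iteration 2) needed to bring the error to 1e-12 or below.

Rate ρ ≈ err_2/err_1 = 0.0000655/0.000278 = 0.2356.
After j more steps, err_{2+j} ≈ 0.0000655·ρ^j; need ρ^j ≤ 1e-12/0.0000655 = 1.52672e-08.
j ≥ ln(1.52672e-08)/ln(0.2356) = -17.9976/-1.44562 = 12.450.
So 13 more iterations are needed.

13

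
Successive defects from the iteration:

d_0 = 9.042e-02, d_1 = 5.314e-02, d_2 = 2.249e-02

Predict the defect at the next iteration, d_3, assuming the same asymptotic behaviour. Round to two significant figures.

First estimate the order: p ≈ ln(d_2/d_1) / ln(d_1/d_0) = ln(2.249e-02/5.314e-02)/ln(5.314e-02/9.042e-02) = ln(0.423222)/ln(0.587702) ≈ 1.6177.
Then d_3 ≈ d_2·(d_2/d_1)^p = 2.249e-02·(0.423222)^1.6177 = 2.249e-02·0.248828 ≈ 0.005596.

5.6e-3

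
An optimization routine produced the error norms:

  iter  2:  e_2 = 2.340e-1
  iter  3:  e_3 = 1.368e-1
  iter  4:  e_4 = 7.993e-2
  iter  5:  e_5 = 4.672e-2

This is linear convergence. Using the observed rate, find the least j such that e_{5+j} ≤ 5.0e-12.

Rate ρ ≈ e_5/e_4 = 4.672e-2/7.993e-2 = 0.5845.
After j more steps, e_{5+j} ≈ 4.672e-2·ρ^j; need ρ^j ≤ 5.0e-12/4.672e-2 = 1.07021e-10.
j ≥ ln(1.07021e-10)/ln(0.5845) = -22.9580/-0.53700 = 42.752.
So 43 more iterations are needed.

43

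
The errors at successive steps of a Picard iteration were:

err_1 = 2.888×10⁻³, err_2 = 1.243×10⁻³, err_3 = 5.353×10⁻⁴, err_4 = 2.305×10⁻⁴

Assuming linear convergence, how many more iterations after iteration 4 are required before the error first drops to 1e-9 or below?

Rate ρ ≈ err_4/err_3 = 2.305×10⁻⁴/5.353×10⁻⁴ = 0.4306.
After j more steps, err_{4+j} ≈ 2.305×10⁻⁴·ρ^j; need ρ^j ≤ 1e-9/2.305×10⁻⁴ = 4.33839e-06.
j ≥ ln(4.33839e-06)/ln(0.4306) = -12.3480/-0.84258 = 14.655.
So 15 more iterations are needed.

15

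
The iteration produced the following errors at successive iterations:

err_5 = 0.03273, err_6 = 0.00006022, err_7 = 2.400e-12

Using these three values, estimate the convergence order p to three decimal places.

2.705

p ≈ ln(err_7/err_6) / ln(err_6/err_5)
  = ln(2.400e-12/0.00006022) / ln(0.00006022/0.03273)
  = ln(3.98539e-08) / ln(0.0018399)
  = -17.038046 / -6.298044 ≈ 2.705292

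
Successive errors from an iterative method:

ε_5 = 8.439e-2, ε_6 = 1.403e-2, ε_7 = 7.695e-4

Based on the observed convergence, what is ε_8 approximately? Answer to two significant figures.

First estimate the order: p ≈ ln(ε_7/ε_6) / ln(ε_6/ε_5) = ln(7.695e-4/1.403e-2)/ln(1.403e-2/8.439e-2) = ln(0.0548468)/ln(0.166252) ≈ 1.6181.
Then ε_8 ≈ ε_7·(ε_7/ε_6)^p = 7.695e-4·(0.0548468)^1.6181 = 7.695e-4·0.00911634 ≈ 7.015e-06.

7.0e-6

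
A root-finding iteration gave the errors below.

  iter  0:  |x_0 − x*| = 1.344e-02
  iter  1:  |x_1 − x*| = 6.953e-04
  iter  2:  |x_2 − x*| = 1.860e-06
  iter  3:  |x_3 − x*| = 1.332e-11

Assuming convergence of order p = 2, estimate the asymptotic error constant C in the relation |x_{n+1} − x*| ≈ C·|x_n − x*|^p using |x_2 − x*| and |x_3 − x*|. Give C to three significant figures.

3.85

C ≈ |x_3 − x*| / |x_2 − x*|^2
  = 1.332e-11 / (1.860e-06)^2
  = 1.332e-11 / 3.4596e-12 ≈ 3.8502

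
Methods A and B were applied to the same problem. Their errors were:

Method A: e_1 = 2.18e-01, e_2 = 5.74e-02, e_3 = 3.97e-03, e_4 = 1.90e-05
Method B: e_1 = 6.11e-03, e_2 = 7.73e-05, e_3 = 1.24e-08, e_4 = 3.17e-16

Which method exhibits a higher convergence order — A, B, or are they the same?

same

Method A: p ≈ ln(1.90e-05/3.97e-03)/ln(3.97e-03/5.74e-02) ≈ 2.00.
Method B: p ≈ ln(3.17e-16/1.24e-08)/ln(1.24e-08/7.73e-05) ≈ 2.00.
Both orders ≈ 2.0 — effectively the same.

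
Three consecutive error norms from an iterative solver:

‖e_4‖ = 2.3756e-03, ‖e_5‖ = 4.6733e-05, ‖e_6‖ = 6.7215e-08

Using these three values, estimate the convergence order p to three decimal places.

1.666

p ≈ ln(‖e_6‖/‖e_5‖) / ln(‖e_5‖/‖e_4‖)
  = ln(6.7215e-08/4.6733e-05) / ln(4.6733e-05/2.3756e-03)
  = ln(0.00143828) / ln(0.0196721)
  = -6.544307 / -3.928554 ≈ 1.665831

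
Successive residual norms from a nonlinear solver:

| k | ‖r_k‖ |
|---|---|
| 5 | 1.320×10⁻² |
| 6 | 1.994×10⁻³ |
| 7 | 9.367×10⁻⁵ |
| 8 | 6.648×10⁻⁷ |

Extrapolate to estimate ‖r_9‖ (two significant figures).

First estimate the order: p ≈ ln(‖r_8‖/‖r_7‖) / ln(‖r_7‖/‖r_6‖) = ln(6.648×10⁻⁷/9.367×10⁻⁵)/ln(9.367×10⁻⁵/1.994×10⁻³) = ln(0.00709726)/ln(0.0469759) ≈ 1.6180.
Then ‖r_9‖ ≈ ‖r_8‖·(‖r_8‖/‖r_7‖)^p = 6.648×10⁻⁷·(0.00709726)^1.6180 = 6.648×10⁻⁷·0.000333476 ≈ 2.217e-10.

2.2e-10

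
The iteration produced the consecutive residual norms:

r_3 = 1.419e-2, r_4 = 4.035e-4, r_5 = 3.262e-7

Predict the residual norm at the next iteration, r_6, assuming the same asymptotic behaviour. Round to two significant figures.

First estimate the order: p ≈ ln(r_5/r_4) / ln(r_4/r_3) = ln(3.262e-7/4.035e-4)/ln(4.035e-4/1.419e-2) = ln(0.000808426)/ln(0.0284355) ≈ 2.0001.
Then r_6 ≈ r_5·(r_5/r_4)^p = 3.262e-7·(0.000808426)^2.0001 = 3.262e-7·6.53087e-07 ≈ 2.13e-13.

2.1e-13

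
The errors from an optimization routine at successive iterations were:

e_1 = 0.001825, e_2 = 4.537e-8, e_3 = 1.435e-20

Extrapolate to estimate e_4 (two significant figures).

First estimate the order: p ≈ ln(e_3/e_2) / ln(e_2/e_1) = ln(1.435e-20/4.537e-8)/ln(4.537e-8/0.001825) = ln(3.16288e-13)/ln(2.48603e-05) ≈ 2.7147.
Then e_4 ≈ e_3·(e_3/e_2)^p = 1.435e-20·(3.16288e-13)^2.7147 = 1.435e-20·1.1654e-34 ≈ 1.672e-54.

1.7e-54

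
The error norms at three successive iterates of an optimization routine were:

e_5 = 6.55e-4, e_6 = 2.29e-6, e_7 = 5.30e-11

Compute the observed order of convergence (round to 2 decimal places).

p ≈ ln(e_7/e_6) / ln(e_6/e_5)
  = ln(5.30e-11/2.29e-6) / ln(2.29e-6/6.55e-4)
  = ln(2.31441e-05) / ln(0.00349618)
  = -10.67377 / -5.65608 ≈ 1.88713

1.89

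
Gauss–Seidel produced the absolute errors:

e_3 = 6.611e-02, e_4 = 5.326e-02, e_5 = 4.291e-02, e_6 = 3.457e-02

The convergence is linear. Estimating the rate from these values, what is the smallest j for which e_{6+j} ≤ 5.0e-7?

Rate ρ ≈ e_6/e_5 = 3.457e-02/4.291e-02 = 0.8056.
After j more steps, e_{6+j} ≈ 3.457e-02·ρ^j; need ρ^j ≤ 5.0e-7/3.457e-02 = 1.44634e-05.
j ≥ ln(1.44634e-05)/ln(0.8056) = -11.1439/-0.21617 = 51.552.
So 52 more iterations are needed.

52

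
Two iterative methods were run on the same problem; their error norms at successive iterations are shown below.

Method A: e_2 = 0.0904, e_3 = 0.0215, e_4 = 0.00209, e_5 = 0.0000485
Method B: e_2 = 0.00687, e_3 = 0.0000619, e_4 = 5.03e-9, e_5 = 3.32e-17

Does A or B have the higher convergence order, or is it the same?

B

Method A: p ≈ ln(0.0000485/0.00209)/ln(0.00209/0.0215) ≈ 1.61.
Method B: p ≈ ln(3.32e-17/5.03e-9)/ln(5.03e-9/0.0000619) ≈ 2.00.
Method B has the higher order (≈2.0 vs ≈1.6).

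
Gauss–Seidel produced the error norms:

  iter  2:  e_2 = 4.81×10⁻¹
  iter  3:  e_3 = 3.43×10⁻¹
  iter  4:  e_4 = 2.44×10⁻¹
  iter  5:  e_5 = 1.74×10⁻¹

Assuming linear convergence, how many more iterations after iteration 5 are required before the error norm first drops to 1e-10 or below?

Rate ρ ≈ e_5/e_4 = 1.74×10⁻¹/2.44×10⁻¹ = 0.7131.
After j more steps, e_{5+j} ≈ 1.74×10⁻¹·ρ^j; need ρ^j ≤ 1e-10/1.74×10⁻¹ = 5.74713e-10.
j ≥ ln(5.74713e-10)/ln(0.7131) = -21.2772/-0.33813 = 62.926.
So 63 more iterations are needed.

63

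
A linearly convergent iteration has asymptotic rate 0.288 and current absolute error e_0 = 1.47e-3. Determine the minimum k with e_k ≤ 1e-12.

17

After k steps, e_k ≈ 1.47e-3·0.288^k.
Need 0.288^k ≤ 1e-12/1.47e-3 = 6.80272e-10.
k ≥ ln(6.80272e-10)/ln(0.288) = -21.1085/-1.24479 = 16.957.
Smallest integer k = 17.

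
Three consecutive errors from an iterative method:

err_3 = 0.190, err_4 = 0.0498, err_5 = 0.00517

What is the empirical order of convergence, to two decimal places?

p ≈ ln(err_5/err_4) / ln(err_4/err_3)
  = ln(0.00517/0.0498) / ln(0.0498/0.190)
  = ln(0.103815) / ln(0.262105)
  = -2.26514 / -1.33901 ≈ 1.69165

1.69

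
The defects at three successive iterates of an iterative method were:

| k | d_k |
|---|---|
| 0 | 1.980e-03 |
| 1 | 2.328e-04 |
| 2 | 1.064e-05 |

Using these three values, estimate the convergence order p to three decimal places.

p ≈ ln(d_2/d_1) / ln(d_1/d_0)
  = ln(1.064e-05/2.328e-04) / ln(2.328e-04/1.980e-03)
  = ln(0.0457045) / ln(0.117576)
  = -3.085559 / -2.140670 ≈ 1.441399

1.441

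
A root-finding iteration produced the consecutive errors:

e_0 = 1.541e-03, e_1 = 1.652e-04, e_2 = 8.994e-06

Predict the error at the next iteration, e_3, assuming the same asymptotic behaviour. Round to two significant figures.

2.0e-7

First estimate the order: p ≈ ln(e_2/e_1) / ln(e_1/e_0) = ln(8.994e-06/1.652e-04)/ln(1.652e-04/1.541e-03) = ln(0.0544431)/ln(0.107203) ≈ 1.3034.
Then e_3 ≈ e_2·(e_2/e_1)^p = 8.994e-06·(0.0544431)^1.3034 = 8.994e-06·0.0225127 ≈ 2.025e-07.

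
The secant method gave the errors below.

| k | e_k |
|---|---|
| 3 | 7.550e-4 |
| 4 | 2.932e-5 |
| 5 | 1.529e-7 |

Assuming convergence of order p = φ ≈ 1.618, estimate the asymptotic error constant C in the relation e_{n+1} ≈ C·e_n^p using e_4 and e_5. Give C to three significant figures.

3.30

C ≈ e_5 / e_4^1.618
  = 1.529e-7 / (2.932e-5)^1.618
  = 1.529e-7 / 4.6331e-08 ≈ 3.3002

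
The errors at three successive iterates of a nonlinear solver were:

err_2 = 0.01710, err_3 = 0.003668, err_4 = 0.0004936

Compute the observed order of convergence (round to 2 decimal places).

1.30

p ≈ ln(err_4/err_3) / ln(err_3/err_2)
  = ln(0.0004936/0.003668) / ln(0.003668/0.01710)
  = ln(0.134569) / ln(0.214503)
  = -2.00568 / -1.53943 ≈ 1.30287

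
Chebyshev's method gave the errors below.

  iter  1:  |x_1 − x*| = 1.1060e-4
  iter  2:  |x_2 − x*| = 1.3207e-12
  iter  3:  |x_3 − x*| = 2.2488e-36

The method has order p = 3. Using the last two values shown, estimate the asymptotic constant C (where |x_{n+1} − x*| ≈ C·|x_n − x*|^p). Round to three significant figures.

C ≈ |x_3 − x*| / |x_2 − x*|^3
  = 2.2488e-36 / (1.3207e-12)^3
  = 2.2488e-36 / 2.30363e-36 ≈ 0.9762

0.976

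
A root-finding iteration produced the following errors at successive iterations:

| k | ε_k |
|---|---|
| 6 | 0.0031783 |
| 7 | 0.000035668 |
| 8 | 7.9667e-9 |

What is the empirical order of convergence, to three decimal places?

p ≈ ln(ε_8/ε_7) / ln(ε_7/ε_6)
  = ln(7.9667e-9/0.000035668) / ln(0.000035668/0.0031783)
  = ln(0.000223357) / ln(0.0112224)
  = -8.406739 / -4.489843 ≈ 1.872390

1.872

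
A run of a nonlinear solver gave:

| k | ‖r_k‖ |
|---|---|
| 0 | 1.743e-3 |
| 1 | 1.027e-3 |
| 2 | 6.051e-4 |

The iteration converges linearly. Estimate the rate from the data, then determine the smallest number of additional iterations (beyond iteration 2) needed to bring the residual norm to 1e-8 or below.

Rate ρ ≈ ‖r_2‖/‖r_1‖ = 6.051e-4/1.027e-3 = 0.5892.
After j more steps, ‖r_{2+j}‖ ≈ 6.051e-4·ρ^j; need ρ^j ≤ 1e-8/6.051e-4 = 1.65262e-05.
j ≥ ln(1.65262e-05)/ln(0.5892) = -11.0106/-0.52899 = 20.814.
So 21 more iterations are needed.

21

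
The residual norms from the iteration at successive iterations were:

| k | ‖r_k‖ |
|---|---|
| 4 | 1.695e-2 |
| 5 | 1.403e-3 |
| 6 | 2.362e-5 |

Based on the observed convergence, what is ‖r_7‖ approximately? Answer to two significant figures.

First estimate the order: p ≈ ln(‖r_6‖/‖r_5‖) / ln(‖r_5‖/‖r_4‖) = ln(2.362e-5/1.403e-3)/ln(1.403e-3/1.695e-2) = ln(0.0168354)/ln(0.0827729) ≈ 1.6392.
Then ‖r_7‖ ≈ ‖r_6‖·(‖r_6‖/‖r_5‖)^p = 2.362e-5·(0.0168354)^1.6392 = 2.362e-5·0.00123716 ≈ 2.922e-08.

2.9e-8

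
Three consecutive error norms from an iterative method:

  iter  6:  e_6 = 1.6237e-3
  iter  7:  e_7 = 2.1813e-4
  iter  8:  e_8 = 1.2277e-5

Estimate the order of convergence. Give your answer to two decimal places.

p ≈ ln(e_8/e_7) / ln(e_7/e_6)
  = ln(1.2277e-5/2.1813e-4) / ln(2.1813e-4/1.6237e-3)
  = ln(0.056283) / ln(0.134341)
  = -2.87736 / -2.00737 ≈ 1.43340

1.43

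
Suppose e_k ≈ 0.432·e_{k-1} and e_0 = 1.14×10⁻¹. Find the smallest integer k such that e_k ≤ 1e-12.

After k steps, e_k ≈ 1.14×10⁻¹·0.432^k.
Need 0.432^k ≤ 1e-12/1.14×10⁻¹ = 8.77193e-12.
k ≥ ln(8.77193e-12)/ln(0.432) = -25.4595/-0.83933 = 30.333.
Smallest integer k = 31.

31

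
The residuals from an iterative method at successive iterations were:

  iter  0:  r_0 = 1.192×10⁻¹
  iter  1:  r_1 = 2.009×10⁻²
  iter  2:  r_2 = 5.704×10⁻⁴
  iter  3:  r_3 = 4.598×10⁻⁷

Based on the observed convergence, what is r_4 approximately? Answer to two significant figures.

3.0e-13

First estimate the order: p ≈ ln(r_3/r_2) / ln(r_2/r_1) = ln(4.598×10⁻⁷/5.704×10⁻⁴)/ln(5.704×10⁻⁴/2.009×10⁻²) = ln(0.000806101)/ln(0.0283922) ≈ 2.0000.
Then r_4 ≈ r_3·(r_3/r_2)^p = 4.598×10⁻⁷·(0.000806101)^2.0000 = 4.598×10⁻⁷·6.49799e-07 ≈ 2.988e-13.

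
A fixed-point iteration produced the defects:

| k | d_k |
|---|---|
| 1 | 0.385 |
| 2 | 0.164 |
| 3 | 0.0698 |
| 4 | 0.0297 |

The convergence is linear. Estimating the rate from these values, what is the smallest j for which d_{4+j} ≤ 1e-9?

Rate ρ ≈ d_4/d_3 = 0.0297/0.0698 = 0.4255.
After j more steps, d_{4+j} ≈ 0.0297·ρ^j; need ρ^j ≤ 1e-9/0.0297 = 3.367e-08.
j ≥ ln(3.367e-08)/ln(0.4255) = -17.2067/-0.85449 = 20.137.
So 21 more iterations are needed.

21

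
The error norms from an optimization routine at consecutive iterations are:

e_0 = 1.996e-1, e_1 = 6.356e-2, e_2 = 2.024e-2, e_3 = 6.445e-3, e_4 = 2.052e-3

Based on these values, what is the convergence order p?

1

Consecutive ratios: e_4/e_3 = 2.052e-3/6.445e-3 = 0.318386, e_3/e_2 = 6.445e-3/2.024e-2 = 0.318429.
p ≈ ln(0.318386)/ln(0.318429) = -1.1445/-1.1444 ≈ 1.00.
So the convergence is linear (order 1).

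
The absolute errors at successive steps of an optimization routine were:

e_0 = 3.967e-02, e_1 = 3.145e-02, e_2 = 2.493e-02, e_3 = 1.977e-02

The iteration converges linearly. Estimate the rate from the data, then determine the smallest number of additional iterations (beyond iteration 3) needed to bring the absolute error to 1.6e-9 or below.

71

Rate ρ ≈ e_3/e_2 = 1.977e-02/2.493e-02 = 0.7930.
After j more steps, e_{3+j} ≈ 1.977e-02·ρ^j; need ρ^j ≤ 1.6e-9/1.977e-02 = 8.09307e-08.
j ≥ ln(8.09307e-08)/ln(0.7930) = -16.3297/-0.23193 = 70.408.
So 71 more iterations are needed.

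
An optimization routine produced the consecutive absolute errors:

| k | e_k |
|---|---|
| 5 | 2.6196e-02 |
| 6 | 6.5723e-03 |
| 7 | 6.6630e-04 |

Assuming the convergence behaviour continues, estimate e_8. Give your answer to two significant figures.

1.5e-5

First estimate the order: p ≈ ln(e_7/e_6) / ln(e_6/e_5) = ln(6.6630e-04/6.5723e-03)/ln(6.5723e-03/2.6196e-02) = ln(0.10138)/ln(0.250889) ≈ 1.6553.
Then e_8 ≈ e_7·(e_7/e_6)^p = 6.6630e-04·(0.10138)^1.6553 = 6.6630e-04·0.0226231 ≈ 1.507e-05.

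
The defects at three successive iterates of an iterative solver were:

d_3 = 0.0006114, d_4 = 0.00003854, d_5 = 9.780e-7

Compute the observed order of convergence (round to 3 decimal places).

1.329

p ≈ ln(d_5/d_4) / ln(d_4/d_3)
  = ln(9.780e-7/0.00003854) / ln(0.00003854/0.0006114)
  = ln(0.0253762) / ln(0.0630357)
  = -3.673944 / -2.764054 ≈ 1.329187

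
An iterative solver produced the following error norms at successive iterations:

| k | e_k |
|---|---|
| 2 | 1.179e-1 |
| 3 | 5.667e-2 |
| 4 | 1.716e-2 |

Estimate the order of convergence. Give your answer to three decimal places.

1.631

p ≈ ln(e_4/e_3) / ln(e_3/e_2)
  = ln(1.716e-2/5.667e-2) / ln(5.667e-2/1.179e-1)
  = ln(0.302806) / ln(0.480662)
  = -1.194663 / -0.732591 ≈ 1.630737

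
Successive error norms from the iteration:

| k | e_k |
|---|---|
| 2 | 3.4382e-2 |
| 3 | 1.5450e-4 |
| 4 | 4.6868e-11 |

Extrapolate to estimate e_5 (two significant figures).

3.7e-29

First estimate the order: p ≈ ln(e_4/e_3) / ln(e_3/e_2) = ln(4.6868e-11/1.5450e-4)/ln(1.5450e-4/3.4382e-2) = ln(3.03353e-07)/ln(0.00449363) ≈ 2.7767.
Then e_5 ≈ e_4·(e_4/e_3)^p = 4.6868e-11·(3.03353e-07)^2.7767 = 4.6868e-11·7.96757e-19 ≈ 3.734e-29.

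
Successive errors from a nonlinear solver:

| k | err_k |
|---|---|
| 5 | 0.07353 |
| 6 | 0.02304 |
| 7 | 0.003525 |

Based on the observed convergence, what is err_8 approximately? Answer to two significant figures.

1.7e-4

First estimate the order: p ≈ ln(err_7/err_6) / ln(err_6/err_5) = ln(0.003525/0.02304)/ln(0.02304/0.07353) = ln(0.152995)/ln(0.313341) ≈ 1.6178.
Then err_8 ≈ err_7·(err_7/err_6)^p = 0.003525·(0.152995)^1.6178 = 0.003525·0.0479701 ≈ 0.0001691.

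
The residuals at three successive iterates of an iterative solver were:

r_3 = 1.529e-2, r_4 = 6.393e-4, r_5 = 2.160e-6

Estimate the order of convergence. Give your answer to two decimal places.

1.79

p ≈ ln(r_5/r_4) / ln(r_4/r_3)
  = ln(2.160e-6/6.393e-4) / ln(6.393e-4/1.529e-2)
  = ln(0.0033787) / ln(0.0418116)
  = -5.69026 / -3.17458 ≈ 1.79244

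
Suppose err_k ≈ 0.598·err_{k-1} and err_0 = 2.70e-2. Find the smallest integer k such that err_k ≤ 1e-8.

29

After k steps, err_k ≈ 2.70e-2·0.598^k.
Need 0.598^k ≤ 1e-8/2.70e-2 = 3.7037e-07.
k ≥ ln(3.7037e-07)/ln(0.598) = -14.8088/-0.51416 = 28.802.
Smallest integer k = 29.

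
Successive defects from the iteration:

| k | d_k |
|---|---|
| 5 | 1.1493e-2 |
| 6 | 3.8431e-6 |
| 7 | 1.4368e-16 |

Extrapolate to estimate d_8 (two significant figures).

First estimate the order: p ≈ ln(d_7/d_6) / ln(d_6/d_5) = ln(1.4368e-16/3.8431e-6)/ln(3.8431e-6/1.1493e-2) = ln(3.73865e-11)/ln(0.000334386) ≈ 3.0000.
Then d_8 ≈ d_7·(d_7/d_6)^p = 1.4368e-16·(3.73865e-11)^3.0000 = 1.4368e-16·5.2257e-32 ≈ 7.508e-48.

7.5e-48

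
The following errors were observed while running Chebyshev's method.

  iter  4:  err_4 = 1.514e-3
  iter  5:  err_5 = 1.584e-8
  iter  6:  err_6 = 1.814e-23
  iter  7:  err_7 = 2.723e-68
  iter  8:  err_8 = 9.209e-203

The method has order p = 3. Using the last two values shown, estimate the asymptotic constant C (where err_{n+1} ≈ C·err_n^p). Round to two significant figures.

4.6

C ≈ err_8 / err_7^3
  = 9.209e-203 / (2.723e-68)^3
  = 9.209e-203 / 2.01903e-203 ≈ 4.5611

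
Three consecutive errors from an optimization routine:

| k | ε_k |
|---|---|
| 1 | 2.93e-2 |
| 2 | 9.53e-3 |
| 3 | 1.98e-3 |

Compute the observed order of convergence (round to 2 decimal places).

1.40

p ≈ ln(ε_3/ε_2) / ln(ε_2/ε_1)
  = ln(1.98e-3/9.53e-3) / ln(9.53e-3/2.93e-2)
  = ln(0.207765) / ln(0.325256)
  = -1.57135 / -1.12314 ≈ 1.39907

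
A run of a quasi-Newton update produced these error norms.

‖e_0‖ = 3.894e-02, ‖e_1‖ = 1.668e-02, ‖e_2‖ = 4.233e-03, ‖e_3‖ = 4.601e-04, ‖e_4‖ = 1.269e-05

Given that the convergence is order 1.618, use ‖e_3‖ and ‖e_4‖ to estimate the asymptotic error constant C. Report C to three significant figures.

3.18

C ≈ ‖e_4‖ / ‖e_3‖^1.618
  = 1.269e-05 / (4.601e-04)^1.618
  = 1.269e-05 / 3.98561e-06 ≈ 3.184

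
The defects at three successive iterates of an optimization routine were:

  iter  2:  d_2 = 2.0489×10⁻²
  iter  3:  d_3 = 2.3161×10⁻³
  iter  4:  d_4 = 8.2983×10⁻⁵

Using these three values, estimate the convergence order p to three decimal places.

1.527

p ≈ ln(d_4/d_3) / ln(d_3/d_2)
  = ln(8.2983×10⁻⁵/2.3161×10⁻³) / ln(2.3161×10⁻³/2.0489×10⁻²)
  = ln(0.0358288) / ln(0.113041)
  = -3.329003 / -2.180005 ≈ 1.527062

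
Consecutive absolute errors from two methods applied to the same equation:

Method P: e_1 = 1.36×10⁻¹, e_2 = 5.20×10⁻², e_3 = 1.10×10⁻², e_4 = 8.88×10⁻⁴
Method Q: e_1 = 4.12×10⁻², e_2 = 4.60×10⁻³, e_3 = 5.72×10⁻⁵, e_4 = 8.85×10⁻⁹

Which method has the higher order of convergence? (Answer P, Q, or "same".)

Q

Method P: p ≈ ln(8.88×10⁻⁴/1.10×10⁻²)/ln(1.10×10⁻²/5.20×10⁻²) ≈ 1.62.
Method Q: p ≈ ln(8.85×10⁻⁹/5.72×10⁻⁵)/ln(5.72×10⁻⁵/4.60×10⁻³) ≈ 2.00.
Method Q has the higher order (≈2.0 vs ≈1.6).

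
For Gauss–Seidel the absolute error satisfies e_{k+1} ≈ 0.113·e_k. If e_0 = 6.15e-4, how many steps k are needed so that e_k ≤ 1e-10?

After k steps, e_k ≈ 6.15e-4·0.113^k.
Need 0.113^k ≤ 1e-10/6.15e-4 = 1.62602e-07.
k ≥ ln(1.62602e-07)/ln(0.113) = -15.6320/-2.18037 = 7.169.
Smallest integer k = 8.

8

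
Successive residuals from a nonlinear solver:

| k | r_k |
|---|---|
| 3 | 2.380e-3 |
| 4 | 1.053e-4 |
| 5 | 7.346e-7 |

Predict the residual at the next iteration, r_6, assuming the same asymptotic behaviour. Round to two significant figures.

2.7e-10

First estimate the order: p ≈ ln(r_5/r_4) / ln(r_4/r_3) = ln(7.346e-7/1.053e-4)/ln(1.053e-4/2.380e-3) = ln(0.00697626)/ln(0.0442437) ≈ 1.5924.
Then r_6 ≈ r_5·(r_5/r_4)^p = 7.346e-7·(0.00697626)^1.5924 = 7.346e-7·0.000368286 ≈ 2.705e-10.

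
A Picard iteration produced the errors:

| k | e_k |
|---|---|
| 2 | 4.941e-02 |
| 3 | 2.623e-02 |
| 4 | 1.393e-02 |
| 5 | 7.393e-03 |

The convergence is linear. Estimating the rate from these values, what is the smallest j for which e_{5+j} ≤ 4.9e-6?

12

Rate ρ ≈ e_5/e_4 = 7.393e-03/1.393e-02 = 0.5307.
After j more steps, e_{5+j} ≈ 7.393e-03·ρ^j; need ρ^j ≤ 4.9e-6/7.393e-03 = 0.000662789.
j ≥ ln(0.000662789)/ln(0.5307) = -7.3191/-0.63356 = 11.552.
So 12 more iterations are needed.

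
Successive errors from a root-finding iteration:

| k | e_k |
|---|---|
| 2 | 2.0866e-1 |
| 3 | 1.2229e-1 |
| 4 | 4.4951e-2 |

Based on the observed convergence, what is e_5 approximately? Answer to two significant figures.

6.9e-3

First estimate the order: p ≈ ln(e_4/e_3) / ln(e_3/e_2) = ln(4.4951e-2/1.2229e-1)/ln(1.2229e-1/2.0866e-1) = ln(0.367577)/ln(0.586073) ≈ 1.8731.
Then e_5 ≈ e_4·(e_4/e_3)^p = 4.4951e-2·(0.367577)^1.8731 = 4.4951e-2·0.15341 ≈ 0.006896.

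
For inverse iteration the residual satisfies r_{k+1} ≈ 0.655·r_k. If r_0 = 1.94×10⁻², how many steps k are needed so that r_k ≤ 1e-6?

24

After k steps, r_k ≈ 1.94×10⁻²·0.655^k.
Need 0.655^k ≤ 1e-6/1.94×10⁻² = 5.15464e-05.
k ≥ ln(5.15464e-05)/ln(0.655) = -9.8730/-0.42312 = 23.334.
Smallest integer k = 24.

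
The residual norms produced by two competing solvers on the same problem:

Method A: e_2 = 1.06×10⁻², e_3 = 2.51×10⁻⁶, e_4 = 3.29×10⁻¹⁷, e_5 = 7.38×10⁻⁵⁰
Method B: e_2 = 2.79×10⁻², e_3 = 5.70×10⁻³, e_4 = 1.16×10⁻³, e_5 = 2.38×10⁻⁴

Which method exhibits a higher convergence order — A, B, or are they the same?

A

Method A: p ≈ ln(7.38×10⁻⁵⁰/3.29×10⁻¹⁷)/ln(3.29×10⁻¹⁷/2.51×10⁻⁶) ≈ 3.00.
Method B: p ≈ ln(2.38×10⁻⁴/1.16×10⁻³)/ln(1.16×10⁻³/5.70×10⁻³) ≈ 0.99.
Method A has the higher order (≈3.0 vs ≈1.0).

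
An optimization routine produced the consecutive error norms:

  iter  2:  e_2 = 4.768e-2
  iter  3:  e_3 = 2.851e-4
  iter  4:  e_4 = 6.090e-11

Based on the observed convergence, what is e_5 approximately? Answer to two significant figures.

5.9e-31

First estimate the order: p ≈ ln(e_4/e_3) / ln(e_3/e_2) = ln(6.090e-11/2.851e-4)/ln(2.851e-4/4.768e-2) = ln(2.13609e-07)/ln(0.00597945) ≈ 3.0002.
Then e_5 ≈ e_4·(e_4/e_3)^p = 6.090e-11·(2.13609e-07)^3.0002 = 6.090e-11·9.71683e-21 ≈ 5.918e-31.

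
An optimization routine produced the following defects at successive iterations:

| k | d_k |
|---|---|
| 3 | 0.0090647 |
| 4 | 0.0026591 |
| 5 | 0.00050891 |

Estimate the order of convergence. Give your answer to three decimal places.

1.348

p ≈ ln(d_5/d_4) / ln(d_4/d_3)
  = ln(0.00050891/0.0026591) / ln(0.0026591/0.0090647)
  = ln(0.191384) / ln(0.293347)
  = -1.653473 / -1.226399 ≈ 1.348234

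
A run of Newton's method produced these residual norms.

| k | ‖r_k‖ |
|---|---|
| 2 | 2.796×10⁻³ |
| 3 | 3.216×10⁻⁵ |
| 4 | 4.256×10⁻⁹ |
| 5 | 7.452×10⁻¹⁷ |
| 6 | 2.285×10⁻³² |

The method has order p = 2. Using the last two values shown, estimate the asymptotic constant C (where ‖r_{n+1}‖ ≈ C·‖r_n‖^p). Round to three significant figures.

4.11

C ≈ ‖r_6‖ / ‖r_5‖^2
  = 2.285×10⁻³² / (7.452×10⁻¹⁷)^2
  = 2.285×10⁻³² / 5.55323e-33 ≈ 4.1147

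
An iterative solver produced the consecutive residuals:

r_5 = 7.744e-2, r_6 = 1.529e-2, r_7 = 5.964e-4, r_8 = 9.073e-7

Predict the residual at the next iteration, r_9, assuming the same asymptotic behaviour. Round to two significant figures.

First estimate the order: p ≈ ln(r_8/r_7) / ln(r_7/r_6) = ln(9.073e-7/5.964e-4)/ln(5.964e-4/1.529e-2) = ln(0.00152129)/ln(0.0390059) ≈ 2.0000.
Then r_9 ≈ r_8·(r_8/r_7)^p = 9.073e-7·(0.00152129)^2.0000 = 9.073e-7·2.31432e-06 ≈ 2.1e-12.

2.1e-12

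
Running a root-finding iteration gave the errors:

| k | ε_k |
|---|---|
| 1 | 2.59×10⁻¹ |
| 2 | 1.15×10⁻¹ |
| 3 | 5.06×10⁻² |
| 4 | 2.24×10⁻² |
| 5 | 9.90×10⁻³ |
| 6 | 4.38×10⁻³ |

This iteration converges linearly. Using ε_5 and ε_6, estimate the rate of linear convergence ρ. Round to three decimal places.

0.442

ρ ≈ ε_6/ε_5 = 4.38×10⁻³/9.90×10⁻³ = 0.44242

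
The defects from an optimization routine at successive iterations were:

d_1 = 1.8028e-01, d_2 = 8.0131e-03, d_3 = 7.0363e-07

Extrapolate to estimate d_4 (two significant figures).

4.8e-19

First estimate the order: p ≈ ln(d_3/d_2) / ln(d_2/d_1) = ln(7.0363e-07/8.0131e-03)/ln(8.0131e-03/1.8028e-01) = ln(8.781e-05)/ln(0.0444481) ≈ 3.0000.
Then d_4 ≈ d_3·(d_3/d_2)^p = 7.0363e-07·(8.781e-05)^3.0000 = 7.0363e-07·6.77067e-13 ≈ 4.764e-19.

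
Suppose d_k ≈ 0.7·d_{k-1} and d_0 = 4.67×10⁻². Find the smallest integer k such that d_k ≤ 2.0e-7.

After k steps, d_k ≈ 4.67×10⁻²·0.7^k.
Need 0.7^k ≤ 2.0e-7/4.67×10⁻² = 4.28266e-06.
k ≥ ln(4.28266e-06)/ln(0.7) = -12.3609/-0.35667 = 34.656.
Smallest integer k = 35.

35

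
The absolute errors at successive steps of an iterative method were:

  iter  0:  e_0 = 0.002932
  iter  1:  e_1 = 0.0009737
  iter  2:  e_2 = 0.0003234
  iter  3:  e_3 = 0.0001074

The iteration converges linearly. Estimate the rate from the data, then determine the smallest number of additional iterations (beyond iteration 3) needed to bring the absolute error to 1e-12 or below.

17

Rate ρ ≈ e_3/e_2 = 0.0001074/0.0003234 = 0.3321.
After j more steps, e_{3+j} ≈ 0.0001074·ρ^j; need ρ^j ≤ 1e-12/0.0001074 = 9.31099e-09.
j ≥ ln(9.31099e-09)/ln(0.3321) = -18.4921/-1.10232 = 16.776.
So 17 more iterations are needed.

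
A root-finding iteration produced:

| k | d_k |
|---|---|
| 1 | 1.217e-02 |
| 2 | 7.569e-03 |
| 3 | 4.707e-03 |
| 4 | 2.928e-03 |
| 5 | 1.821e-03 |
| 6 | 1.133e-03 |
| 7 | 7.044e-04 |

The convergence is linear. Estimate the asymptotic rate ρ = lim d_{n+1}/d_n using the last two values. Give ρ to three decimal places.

ρ ≈ d_7/d_6 = 7.044e-04/1.133e-03 = 0.62171

0.622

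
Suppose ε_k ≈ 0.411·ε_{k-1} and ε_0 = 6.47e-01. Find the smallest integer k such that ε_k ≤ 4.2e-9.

After k steps, ε_k ≈ 6.47e-01·0.411^k.
Need 0.411^k ≤ 4.2e-9/6.47e-01 = 6.4915e-09.
k ≥ ln(6.4915e-09)/ln(0.411) = -18.8528/-0.88916 = 21.203.
Smallest integer k = 22.

22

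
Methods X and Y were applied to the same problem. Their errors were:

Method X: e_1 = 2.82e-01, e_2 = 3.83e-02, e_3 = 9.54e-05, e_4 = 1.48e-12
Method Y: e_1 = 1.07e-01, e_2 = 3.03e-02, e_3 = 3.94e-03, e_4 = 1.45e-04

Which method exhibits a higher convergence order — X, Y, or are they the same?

Method X: p ≈ ln(1.48e-12/9.54e-05)/ln(9.54e-05/3.83e-02) ≈ 3.00.
Method Y: p ≈ ln(1.45e-04/3.94e-03)/ln(3.94e-03/3.03e-02) ≈ 1.62.
Method X has the higher order (≈3.0 vs ≈1.6).

X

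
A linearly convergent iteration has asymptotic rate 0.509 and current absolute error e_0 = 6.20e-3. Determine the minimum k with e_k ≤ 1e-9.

24

After k steps, e_k ≈ 6.20e-3·0.509^k.
Need 0.509^k ≤ 1e-9/6.20e-3 = 1.6129e-07.
k ≥ ln(1.6129e-07)/ln(0.509) = -15.6401/-0.67531 = 23.160.
Smallest integer k = 24.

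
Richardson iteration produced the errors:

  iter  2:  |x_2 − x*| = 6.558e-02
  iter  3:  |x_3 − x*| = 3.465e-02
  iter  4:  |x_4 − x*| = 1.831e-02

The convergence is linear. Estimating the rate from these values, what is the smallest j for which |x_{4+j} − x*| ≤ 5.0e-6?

13

Rate ρ ≈ |x_4 − x*|/|x_3 − x*| = 1.831e-02/3.465e-02 = 0.5284.
After j more steps, |x_{4+j} − x*| ≈ 1.831e-02·ρ^j; need ρ^j ≤ 5.0e-6/1.831e-02 = 0.000273075.
j ≥ ln(0.000273075)/ln(0.5284) = -8.2058/-0.63790 = 12.864.
So 13 more iterations are needed.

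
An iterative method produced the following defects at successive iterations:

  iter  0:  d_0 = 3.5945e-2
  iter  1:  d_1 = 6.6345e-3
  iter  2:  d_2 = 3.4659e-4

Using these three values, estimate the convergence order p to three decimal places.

p ≈ ln(d_2/d_1) / ln(d_1/d_0)
  = ln(3.4659e-4/6.6345e-3) / ln(6.6345e-3/3.5945e-2)
  = ln(0.0522406) / ln(0.184574)
  = -2.951895 / -1.689705 ≈ 1.746988

1.747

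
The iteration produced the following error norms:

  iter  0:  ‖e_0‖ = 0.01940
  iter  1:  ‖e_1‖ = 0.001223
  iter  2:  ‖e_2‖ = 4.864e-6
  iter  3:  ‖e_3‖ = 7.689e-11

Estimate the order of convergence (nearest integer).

Consecutive ratios: ‖e_3‖/‖e_2‖ = 7.689e-11/4.864e-6 = 1.5808e-05, ‖e_2‖/‖e_1‖ = 4.864e-6/0.001223 = 0.00397711.
p ≈ ln(1.5808e-05)/ln(0.00397711) = -11.0550/-5.5272 ≈ 2.00.
So the convergence is quadratic (order 2).

2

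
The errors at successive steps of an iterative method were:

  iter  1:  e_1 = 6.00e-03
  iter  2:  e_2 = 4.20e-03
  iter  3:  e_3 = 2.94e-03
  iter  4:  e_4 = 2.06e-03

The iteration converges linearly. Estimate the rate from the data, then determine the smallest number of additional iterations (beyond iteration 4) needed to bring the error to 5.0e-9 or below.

37

Rate ρ ≈ e_4/e_3 = 2.06e-03/2.94e-03 = 0.7007.
After j more steps, e_{4+j} ≈ 2.06e-03·ρ^j; need ρ^j ≤ 5.0e-9/2.06e-03 = 2.42718e-06.
j ≥ ln(2.42718e-06)/ln(0.7007) = -12.9288/-0.35568 = 36.350.
So 37 more iterations are needed.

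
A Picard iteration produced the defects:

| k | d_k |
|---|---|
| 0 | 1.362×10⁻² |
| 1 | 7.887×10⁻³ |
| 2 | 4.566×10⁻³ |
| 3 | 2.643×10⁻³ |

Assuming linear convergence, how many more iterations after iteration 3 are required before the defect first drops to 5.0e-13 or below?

41

Rate ρ ≈ d_3/d_2 = 2.643×10⁻³/4.566×10⁻³ = 0.5788.
After j more steps, d_{3+j} ≈ 2.643×10⁻³·ρ^j; need ρ^j ≤ 5.0e-13/2.643×10⁻³ = 1.89179e-10.
j ≥ ln(1.89179e-10)/ln(0.5788) = -22.3883/-0.54680 = 40.944.
So 41 more iterations are needed.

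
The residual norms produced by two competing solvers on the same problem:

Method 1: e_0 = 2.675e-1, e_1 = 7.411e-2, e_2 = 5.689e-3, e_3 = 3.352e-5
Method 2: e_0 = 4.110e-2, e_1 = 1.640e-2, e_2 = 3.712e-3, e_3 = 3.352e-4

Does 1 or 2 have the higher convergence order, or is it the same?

1

Method 1: p ≈ ln(3.352e-5/5.689e-3)/ln(5.689e-3/7.411e-2) ≈ 2.00.
Method 2: p ≈ ln(3.352e-4/3.712e-3)/ln(3.712e-3/1.640e-2) ≈ 1.62.
Method 1 has the higher order (≈2.0 vs ≈1.6).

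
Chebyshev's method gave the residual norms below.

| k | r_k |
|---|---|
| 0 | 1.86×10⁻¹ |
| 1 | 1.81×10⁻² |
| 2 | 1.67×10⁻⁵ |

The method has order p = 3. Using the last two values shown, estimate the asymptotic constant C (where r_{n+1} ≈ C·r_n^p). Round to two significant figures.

C ≈ r_2 / r_1^3
  = 1.67×10⁻⁵ / (1.81×10⁻²)^3
  = 1.67×10⁻⁵ / 5.92974e-06 ≈ 2.8163

2.8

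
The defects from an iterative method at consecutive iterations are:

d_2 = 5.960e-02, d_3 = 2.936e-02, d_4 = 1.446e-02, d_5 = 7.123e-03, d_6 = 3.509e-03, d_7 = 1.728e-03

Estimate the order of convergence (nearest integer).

1

Consecutive ratios: d_7/d_6 = 1.728e-03/3.509e-03 = 0.492448, d_6/d_5 = 3.509e-03/7.123e-03 = 0.49263.
p ≈ ln(0.492448)/ln(0.49263) = -0.7084/-0.7080 ≈ 1.00.
So the convergence is linear (order 1).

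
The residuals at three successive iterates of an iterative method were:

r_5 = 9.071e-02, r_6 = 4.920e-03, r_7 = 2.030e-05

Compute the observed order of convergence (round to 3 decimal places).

1.884

p ≈ ln(r_7/r_6) / ln(r_6/r_5)
  = ln(2.030e-05/4.920e-03) / ln(4.920e-03/9.071e-02)
  = ln(0.00412602) / ln(0.0542388)
  = -5.490442 / -2.914359 ≈ 1.883928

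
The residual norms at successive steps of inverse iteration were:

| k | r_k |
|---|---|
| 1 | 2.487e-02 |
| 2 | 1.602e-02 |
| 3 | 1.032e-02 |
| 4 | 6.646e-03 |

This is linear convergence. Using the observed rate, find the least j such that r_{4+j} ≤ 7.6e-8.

26

Rate ρ ≈ r_4/r_3 = 6.646e-03/1.032e-02 = 0.6440.
After j more steps, r_{4+j} ≈ 6.646e-03·ρ^j; need ρ^j ≤ 7.6e-8/6.646e-03 = 1.14354e-05.
j ≥ ln(1.14354e-05)/ln(0.6440) = -11.3788/-0.44006 = 25.857.
So 26 more iterations are needed.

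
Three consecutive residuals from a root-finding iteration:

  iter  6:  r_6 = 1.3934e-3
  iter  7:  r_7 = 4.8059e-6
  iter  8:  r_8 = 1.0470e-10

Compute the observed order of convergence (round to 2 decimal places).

1.89

p ≈ ln(r_8/r_7) / ln(r_7/r_6)
  = ln(1.0470e-10/4.8059e-6) / ln(4.8059e-6/1.3934e-3)
  = ln(2.17857e-05) / ln(0.00344905)
  = -10.73426 / -5.66966 ≈ 1.89328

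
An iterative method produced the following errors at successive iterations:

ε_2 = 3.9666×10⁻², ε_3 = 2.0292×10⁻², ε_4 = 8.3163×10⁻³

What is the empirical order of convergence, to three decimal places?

p ≈ ln(ε_4/ε_3) / ln(ε_3/ε_2)
  = ln(8.3163×10⁻³/2.0292×10⁻²) / ln(2.0292×10⁻²/3.9666×10⁻²)
  = ln(0.409831) / ln(0.511572)
  = -0.892010 / -0.670267 ≈ 1.330828

1.331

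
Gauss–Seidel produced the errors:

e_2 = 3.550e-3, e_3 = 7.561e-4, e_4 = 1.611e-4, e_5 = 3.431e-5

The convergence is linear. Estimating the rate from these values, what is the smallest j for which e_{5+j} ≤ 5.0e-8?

5

Rate ρ ≈ e_5/e_4 = 3.431e-5/1.611e-4 = 0.2130.
After j more steps, e_{5+j} ≈ 3.431e-5·ρ^j; need ρ^j ≤ 5.0e-8/3.431e-5 = 0.0014573.
j ≥ ln(0.0014573)/ln(0.2130) = -6.5312/-1.54646 = 4.223.
So 5 more iterations are needed.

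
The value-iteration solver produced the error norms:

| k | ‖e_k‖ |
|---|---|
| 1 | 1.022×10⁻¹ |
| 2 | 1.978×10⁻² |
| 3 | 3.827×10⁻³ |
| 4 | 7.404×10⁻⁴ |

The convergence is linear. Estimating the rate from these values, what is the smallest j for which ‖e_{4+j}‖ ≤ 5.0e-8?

6

Rate ρ ≈ ‖e_4‖/‖e_3‖ = 7.404×10⁻⁴/3.827×10⁻³ = 0.1935.
After j more steps, ‖e_{4+j}‖ ≈ 7.404×10⁻⁴·ρ^j; need ρ^j ≤ 5.0e-8/7.404×10⁻⁴ = 6.75311e-05.
j ≥ ln(6.75311e-05)/ln(0.1935) = -9.6029/-1.64248 = 5.847.
So 6 more iterations are needed.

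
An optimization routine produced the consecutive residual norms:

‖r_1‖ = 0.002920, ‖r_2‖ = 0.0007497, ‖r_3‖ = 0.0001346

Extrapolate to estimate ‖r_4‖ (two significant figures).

1.5e-5

First estimate the order: p ≈ ln(‖r_3‖/‖r_2‖) / ln(‖r_2‖/‖r_1‖) = ln(0.0001346/0.0007497)/ln(0.0007497/0.002920) = ln(0.179538)/ln(0.256747) ≈ 1.2631.
Then ‖r_4‖ ≈ ‖r_3‖·(‖r_3‖/‖r_2‖)^p = 0.0001346·(0.179538)^1.2631 = 0.0001346·0.114268 ≈ 1.538e-05.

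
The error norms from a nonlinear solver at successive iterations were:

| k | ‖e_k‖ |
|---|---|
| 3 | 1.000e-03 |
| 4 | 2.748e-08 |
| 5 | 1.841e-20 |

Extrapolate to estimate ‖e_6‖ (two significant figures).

First estimate the order: p ≈ ln(‖e_5‖/‖e_4‖) / ln(‖e_4‖/‖e_3‖) = ln(1.841e-20/2.748e-08)/ln(2.748e-08/1.000e-03) = ln(6.69942e-13)/ln(2.748e-05) ≈ 2.6692.
Then ‖e_6‖ ≈ ‖e_5‖·(‖e_5‖/‖e_4‖)^p = 1.841e-20·(6.69942e-13)^2.6692 = 1.841e-20·3.2008e-33 ≈ 5.893e-53.

5.9e-53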